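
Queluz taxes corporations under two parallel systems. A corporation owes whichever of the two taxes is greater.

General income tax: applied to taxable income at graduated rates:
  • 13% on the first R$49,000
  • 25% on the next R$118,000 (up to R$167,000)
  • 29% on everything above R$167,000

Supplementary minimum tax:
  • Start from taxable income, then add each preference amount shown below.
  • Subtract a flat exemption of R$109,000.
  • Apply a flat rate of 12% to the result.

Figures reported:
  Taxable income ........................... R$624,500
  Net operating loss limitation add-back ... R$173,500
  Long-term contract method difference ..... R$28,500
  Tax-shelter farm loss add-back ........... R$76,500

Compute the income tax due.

R$168,545

Supplementary minimum tax:
  Adjusted income: R$624,500 + R$173,500 + R$28,500 + R$76,500 = R$903,000
  Less exemption R$109,000 → base R$794,000
  R$794,000 × 12% = R$95,280

General income tax:
  R$49,000 × 13% = R$6,370
  R$118,000 × 25% = R$29,500
  R$457,500 × 29% = R$132,675
  → R$168,545

R$168,545 > R$95,280, so the general income tax governs.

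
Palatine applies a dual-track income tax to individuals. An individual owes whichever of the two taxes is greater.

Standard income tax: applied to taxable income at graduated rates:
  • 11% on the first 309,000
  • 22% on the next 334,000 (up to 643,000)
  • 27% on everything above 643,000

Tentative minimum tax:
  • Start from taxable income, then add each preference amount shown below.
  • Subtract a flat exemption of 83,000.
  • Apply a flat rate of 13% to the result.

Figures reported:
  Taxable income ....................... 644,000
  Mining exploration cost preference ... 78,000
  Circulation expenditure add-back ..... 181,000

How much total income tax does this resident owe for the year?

Tentative minimum tax:
  Adjusted income: 644,000 + 78,000 + 181,000 = 903,000
  Less exemption 83,000 → base 820,000
  820,000 × 13% = 106,600

Standard income tax:
  309,000 × 11% = 33,990
  334,000 × 22% = 73,480
  1,000 × 27% = 270
  → 107,740

107,740 > 106,600, so the standard income tax governs.

107,740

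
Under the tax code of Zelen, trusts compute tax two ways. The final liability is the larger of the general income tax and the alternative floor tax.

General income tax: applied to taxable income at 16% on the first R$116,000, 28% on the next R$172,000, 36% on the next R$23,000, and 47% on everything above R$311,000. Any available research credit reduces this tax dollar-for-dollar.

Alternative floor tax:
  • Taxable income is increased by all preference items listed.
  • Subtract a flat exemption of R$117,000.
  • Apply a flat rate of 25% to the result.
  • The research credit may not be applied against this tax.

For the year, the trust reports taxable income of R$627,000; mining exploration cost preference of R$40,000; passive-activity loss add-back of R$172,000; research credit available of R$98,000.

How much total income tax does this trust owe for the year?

General income tax:
  R$116,000 × 16% = R$18,560
  R$172,000 × 28% = R$48,160
  R$23,000 × 36% = R$8,280
  R$316,000 × 47% = R$148,520
  → R$223,520
  Less research credit R$98,000 → R$125,520

Alternative floor tax:
  Adjusted income: R$627,000 + R$40,000 + R$172,000 = R$839,000
  Less exemption R$117,000 → base R$722,000
  R$722,000 × 25% = R$180,500

R$180,500 > R$125,520, so the alternative floor tax is the binding amount.

R$180,500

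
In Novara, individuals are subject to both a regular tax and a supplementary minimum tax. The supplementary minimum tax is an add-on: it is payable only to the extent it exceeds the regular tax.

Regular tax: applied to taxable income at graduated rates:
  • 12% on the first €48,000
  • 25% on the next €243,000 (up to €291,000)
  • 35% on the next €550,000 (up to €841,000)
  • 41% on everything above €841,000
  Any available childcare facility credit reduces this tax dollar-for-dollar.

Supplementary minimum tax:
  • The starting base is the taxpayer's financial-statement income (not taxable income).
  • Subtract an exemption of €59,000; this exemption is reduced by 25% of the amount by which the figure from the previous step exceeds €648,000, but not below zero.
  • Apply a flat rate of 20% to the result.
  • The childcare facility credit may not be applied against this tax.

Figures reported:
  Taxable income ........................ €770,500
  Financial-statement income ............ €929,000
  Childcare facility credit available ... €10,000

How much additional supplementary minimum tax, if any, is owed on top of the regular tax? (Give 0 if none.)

Supplementary minimum tax:
  Base (financial-statement income): €929,000
  Exemption: 25% × (€929,000 − €648,000) = €70,250 ≥ €59,000, so the exemption is fully phased out
  Base: €929,000 − €0 = €929,000
  €929,000 × 20% = €185,800

Regular tax:
  €48,000 × 12% = €5,760
  €243,000 × 25% = €60,750
  €479,500 × 35% = €167,825
  → €234,335
  Less childcare facility credit €10,000 → €224,335

€185,800 ≤ €224,335, so no add-on is due.

€0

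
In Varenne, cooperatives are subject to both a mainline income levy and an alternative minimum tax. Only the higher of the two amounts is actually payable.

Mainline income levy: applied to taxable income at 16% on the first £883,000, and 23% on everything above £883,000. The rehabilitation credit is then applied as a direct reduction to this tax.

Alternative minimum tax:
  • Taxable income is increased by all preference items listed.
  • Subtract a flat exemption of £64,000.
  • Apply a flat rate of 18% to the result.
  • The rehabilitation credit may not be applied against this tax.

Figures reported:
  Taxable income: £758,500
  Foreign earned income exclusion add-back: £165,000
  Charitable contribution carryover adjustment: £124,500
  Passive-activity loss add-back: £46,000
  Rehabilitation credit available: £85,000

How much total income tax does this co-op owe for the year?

Mainline income levy:
  £758,500 × 16% = £121,360
  Less rehabilitation credit £85,000 → £36,360

Alternative minimum tax:
  Adjusted income: £758,500 + £165,000 + £124,500 + £46,000 = £1,094,000
  Less exemption £64,000 → base £1,030,000
  £1,030,000 × 18% = £185,400

£185,400 > £36,360, so the alternative minimum tax is the binding amount.

£185,400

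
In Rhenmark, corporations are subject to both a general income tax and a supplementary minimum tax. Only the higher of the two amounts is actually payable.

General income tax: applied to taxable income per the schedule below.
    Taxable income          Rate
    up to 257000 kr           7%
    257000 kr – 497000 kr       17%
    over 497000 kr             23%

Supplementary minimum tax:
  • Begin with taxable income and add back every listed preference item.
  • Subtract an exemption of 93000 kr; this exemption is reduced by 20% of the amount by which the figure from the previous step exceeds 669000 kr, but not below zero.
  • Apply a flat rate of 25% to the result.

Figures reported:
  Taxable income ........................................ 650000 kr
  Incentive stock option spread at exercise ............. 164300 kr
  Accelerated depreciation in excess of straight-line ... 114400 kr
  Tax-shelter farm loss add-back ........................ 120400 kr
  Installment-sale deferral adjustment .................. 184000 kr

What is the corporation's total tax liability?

308275 kr

General income tax:
  257000 kr × 7% = 17990 kr
  240000 kr × 17% = 40800 kr
  153000 kr × 23% = 35190 kr
  → 93980 kr

Supplementary minimum tax:
  Adjusted income: 650000 kr + 164300 kr + 114400 kr + 120400 kr + 184000 kr = 1233100 kr
  Exemption: 20% × (1233100 kr − 669000 kr) = 112820 kr ≥ 93000 kr, so the exemption is fully phased out
  Base: 1233100 kr − 0 kr = 1233100 kr
  1233100 kr × 25% = 308275 kr

308275 kr > 93980 kr, so the supplementary minimum tax is the binding amount.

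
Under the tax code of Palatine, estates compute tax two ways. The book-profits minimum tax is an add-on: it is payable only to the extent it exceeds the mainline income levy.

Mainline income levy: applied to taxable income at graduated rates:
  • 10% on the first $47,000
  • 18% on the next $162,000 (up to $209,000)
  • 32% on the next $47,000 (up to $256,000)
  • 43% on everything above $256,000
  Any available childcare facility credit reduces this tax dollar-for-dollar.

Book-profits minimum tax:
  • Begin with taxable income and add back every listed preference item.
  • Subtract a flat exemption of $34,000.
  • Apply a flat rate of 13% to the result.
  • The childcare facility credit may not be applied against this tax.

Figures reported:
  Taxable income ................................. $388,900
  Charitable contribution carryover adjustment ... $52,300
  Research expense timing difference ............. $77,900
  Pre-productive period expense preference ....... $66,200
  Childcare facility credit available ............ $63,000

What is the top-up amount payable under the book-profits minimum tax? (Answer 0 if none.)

$28,622

Mainline income levy:
  $47,000 × 10% = $4,700
  $162,000 × 18% = $29,160
  $47,000 × 32% = $15,040
  $132,900 × 43% = $57,147
  → $106,047
  Less childcare facility credit $63,000 → $43,047

Book-profits minimum tax:
  Adjusted income: $388,900 + $52,300 + $77,900 + $66,200 = $585,300
  Less exemption $34,000 → base $551,300
  $551,300 × 13% = $71,669

Excess of book-profits minimum tax over mainline income levy: $71,669 − $43,047 = $28,622.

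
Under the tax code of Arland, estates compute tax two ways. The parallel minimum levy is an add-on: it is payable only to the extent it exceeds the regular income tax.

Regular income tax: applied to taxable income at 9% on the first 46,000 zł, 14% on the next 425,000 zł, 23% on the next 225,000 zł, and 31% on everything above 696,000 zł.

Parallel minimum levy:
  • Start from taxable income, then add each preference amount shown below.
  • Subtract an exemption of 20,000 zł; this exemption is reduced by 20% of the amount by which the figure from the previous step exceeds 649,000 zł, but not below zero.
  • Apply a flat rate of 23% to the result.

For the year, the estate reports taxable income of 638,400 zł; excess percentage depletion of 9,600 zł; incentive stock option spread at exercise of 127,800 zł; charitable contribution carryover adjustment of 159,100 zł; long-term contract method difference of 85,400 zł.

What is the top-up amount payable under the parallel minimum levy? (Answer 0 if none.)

132,527 zł

Parallel minimum levy:
  Adjusted income: 638,400 zł + 9,600 zł + 127,800 zł + 159,100 zł + 85,400 zł = 1,020,300 zł
  Exemption: 20% × (1,020,300 zł − 649,000 zł) = 74,260 zł ≥ 20,000 zł, so the exemption is fully phased out
  Base: 1,020,300 zł − 0 zł = 1,020,300 zł
  1,020,300 zł × 23% = 234,669 zł

Regular income tax:
  46,000 zł × 9% = 4,140 zł
  425,000 zł × 14% = 59,500 zł
  167,400 zł × 23% = 38,502 zł
  → 102,142 zł

Excess of parallel minimum levy over regular income tax: 234,669 zł − 102,142 zł = 132,527 zł.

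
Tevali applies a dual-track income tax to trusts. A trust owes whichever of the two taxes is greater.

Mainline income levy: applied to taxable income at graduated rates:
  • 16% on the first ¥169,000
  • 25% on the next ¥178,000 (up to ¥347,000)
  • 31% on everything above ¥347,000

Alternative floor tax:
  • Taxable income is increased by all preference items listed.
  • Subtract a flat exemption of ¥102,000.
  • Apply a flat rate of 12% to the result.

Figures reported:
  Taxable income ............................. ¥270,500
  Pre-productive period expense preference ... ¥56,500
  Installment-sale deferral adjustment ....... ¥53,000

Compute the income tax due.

Mainline income levy:
  ¥169,000 × 16% = ¥27,040
  ¥101,500 × 25% = ¥25,375
  → ¥52,415

Alternative floor tax:
  Adjusted income: ¥270,500 + ¥56,500 + ¥53,000 = ¥380,000
  Less exemption ¥102,000 → base ¥278,000
  ¥278,000 × 12% = ¥33,360

¥52,415 > ¥33,360, so the mainline income levy governs.

¥52,415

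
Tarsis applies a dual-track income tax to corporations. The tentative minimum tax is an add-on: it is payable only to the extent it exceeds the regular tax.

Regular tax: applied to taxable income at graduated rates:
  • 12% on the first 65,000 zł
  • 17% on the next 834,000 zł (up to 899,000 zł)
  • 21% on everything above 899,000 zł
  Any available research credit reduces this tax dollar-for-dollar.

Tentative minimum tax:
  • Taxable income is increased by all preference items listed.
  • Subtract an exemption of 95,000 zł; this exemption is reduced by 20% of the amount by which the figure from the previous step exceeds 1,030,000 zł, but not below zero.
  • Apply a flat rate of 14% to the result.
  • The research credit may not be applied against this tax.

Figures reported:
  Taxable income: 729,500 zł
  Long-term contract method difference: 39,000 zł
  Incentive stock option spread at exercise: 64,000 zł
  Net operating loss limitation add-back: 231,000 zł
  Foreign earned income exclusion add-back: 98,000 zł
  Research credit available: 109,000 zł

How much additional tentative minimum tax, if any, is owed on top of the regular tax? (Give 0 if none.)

141,227 zł

Tentative minimum tax:
  Adjusted income: 729,500 zł + 39,000 zł + 64,000 zł + 231,000 zł + 98,000 zł = 1,161,500 zł
  Exemption: 95,000 zł − 20% × (1,161,500 zł − 1,030,000 zł) = 95,000 zł − 26,300 zł = 68,700 zł
  Base: 1,161,500 zł − 68,700 zł = 1,092,800 zł
  1,092,800 zł × 14% = 152,992 zł

Regular tax:
  65,000 zł × 12% = 7,800 zł
  664,500 zł × 17% = 112,965 zł
  → 120,765 zł
  Less research credit 109,000 zł → 11,765 zł

Excess of tentative minimum tax over regular tax: 152,992 zł − 11,765 zł = 141,227 zł.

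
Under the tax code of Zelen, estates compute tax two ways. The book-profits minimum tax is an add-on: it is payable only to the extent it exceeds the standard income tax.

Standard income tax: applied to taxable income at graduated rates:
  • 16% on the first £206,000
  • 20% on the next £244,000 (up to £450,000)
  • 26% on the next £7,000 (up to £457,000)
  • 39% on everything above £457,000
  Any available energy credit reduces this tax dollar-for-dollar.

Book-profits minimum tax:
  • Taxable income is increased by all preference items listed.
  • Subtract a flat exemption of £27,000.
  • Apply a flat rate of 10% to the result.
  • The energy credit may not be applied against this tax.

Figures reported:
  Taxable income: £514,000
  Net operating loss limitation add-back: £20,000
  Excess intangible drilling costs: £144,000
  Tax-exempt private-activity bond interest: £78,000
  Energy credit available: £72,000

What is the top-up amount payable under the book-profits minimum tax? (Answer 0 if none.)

£39,090

Book-profits minimum tax:
  Adjusted income: £514,000 + £20,000 + £144,000 + £78,000 = £756,000
  Less exemption £27,000 → base £729,000
  £729,000 × 10% = £72,900

Standard income tax:
  £206,000 × 16% = £32,960
  £244,000 × 20% = £48,800
  £7,000 × 26% = £1,820
  £57,000 × 39% = £22,230
  → £105,810
  Less energy credit £72,000 → £33,810

Excess of book-profits minimum tax over standard income tax: £72,900 − £33,810 = £39,090.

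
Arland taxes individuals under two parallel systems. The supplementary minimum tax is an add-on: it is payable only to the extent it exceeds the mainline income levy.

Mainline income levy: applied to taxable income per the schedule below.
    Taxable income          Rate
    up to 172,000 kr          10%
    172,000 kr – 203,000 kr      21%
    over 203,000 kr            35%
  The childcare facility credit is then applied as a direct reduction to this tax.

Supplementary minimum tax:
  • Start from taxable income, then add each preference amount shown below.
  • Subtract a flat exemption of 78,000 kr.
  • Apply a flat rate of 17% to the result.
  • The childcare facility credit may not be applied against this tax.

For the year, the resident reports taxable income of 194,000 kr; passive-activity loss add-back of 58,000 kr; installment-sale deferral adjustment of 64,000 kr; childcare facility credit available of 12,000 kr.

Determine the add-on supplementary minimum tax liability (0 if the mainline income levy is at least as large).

30,640 kr

Supplementary minimum tax:
  Adjusted income: 194,000 kr + 58,000 kr + 64,000 kr = 316,000 kr
  Less exemption 78,000 kr → base 238,000 kr
  238,000 kr × 17% = 40,460 kr

Mainline income levy:
  172,000 kr × 10% = 17,200 kr
  22,000 kr × 21% = 4,620 kr
  → 21,820 kr
  Less childcare facility credit 12,000 kr → 9,820 kr

Excess of supplementary minimum tax over mainline income levy: 40,460 kr − 9,820 kr = 30,640 kr.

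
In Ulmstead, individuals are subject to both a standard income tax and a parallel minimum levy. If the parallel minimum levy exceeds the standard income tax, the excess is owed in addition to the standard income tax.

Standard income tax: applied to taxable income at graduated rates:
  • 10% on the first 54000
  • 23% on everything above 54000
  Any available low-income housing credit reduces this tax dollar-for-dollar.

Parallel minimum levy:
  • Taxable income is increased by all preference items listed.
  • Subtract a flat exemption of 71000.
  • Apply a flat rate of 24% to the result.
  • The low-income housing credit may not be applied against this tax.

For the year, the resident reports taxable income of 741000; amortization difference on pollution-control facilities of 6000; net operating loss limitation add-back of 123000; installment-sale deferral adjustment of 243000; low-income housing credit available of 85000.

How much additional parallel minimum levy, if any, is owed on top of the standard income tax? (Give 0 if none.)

Parallel minimum levy:
  Adjusted income: 741000 + 6000 + 123000 + 243000 = 1113000
  Less exemption 71000 → base 1042000
  1042000 × 24% = 250080

Standard income tax:
  54000 × 10% = 5400
  687000 × 23% = 158010
  → 163410
  Less low-income housing credit 85000 → 78410

Excess of parallel minimum levy over standard income tax: 250080 − 78410 = 171670.

171670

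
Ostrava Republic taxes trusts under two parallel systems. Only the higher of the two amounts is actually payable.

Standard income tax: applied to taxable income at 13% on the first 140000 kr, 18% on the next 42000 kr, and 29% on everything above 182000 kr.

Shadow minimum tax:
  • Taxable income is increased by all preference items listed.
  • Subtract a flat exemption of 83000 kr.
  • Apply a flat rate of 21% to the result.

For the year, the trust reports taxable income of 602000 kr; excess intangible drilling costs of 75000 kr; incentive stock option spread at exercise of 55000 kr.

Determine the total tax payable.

147560 kr

Standard income tax:
  140000 kr × 13% = 18200 kr
  42000 kr × 18% = 7560 kr
  420000 kr × 29% = 121800 kr
  → 147560 kr

Shadow minimum tax:
  Adjusted income: 602000 kr + 75000 kr + 55000 kr = 732000 kr
  Less exemption 83000 kr → base 649000 kr
  649000 kr × 21% = 136290 kr

147560 kr > 136290 kr, so the standard income tax governs.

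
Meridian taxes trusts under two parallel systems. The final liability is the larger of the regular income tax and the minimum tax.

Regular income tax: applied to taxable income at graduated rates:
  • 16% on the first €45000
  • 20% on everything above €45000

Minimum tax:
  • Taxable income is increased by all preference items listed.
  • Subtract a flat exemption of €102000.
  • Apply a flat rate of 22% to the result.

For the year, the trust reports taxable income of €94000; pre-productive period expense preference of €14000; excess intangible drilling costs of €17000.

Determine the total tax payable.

Minimum tax:
  Adjusted income: €94000 + €14000 + €17000 = €125000
  Less exemption €102000 → base €23000
  €23000 × 22% = €5060

Regular income tax:
  €45000 × 16% = €7200
  €49000 × 20% = €9800
  → €17000

€17000 > €5060, so the regular income tax governs.

€17000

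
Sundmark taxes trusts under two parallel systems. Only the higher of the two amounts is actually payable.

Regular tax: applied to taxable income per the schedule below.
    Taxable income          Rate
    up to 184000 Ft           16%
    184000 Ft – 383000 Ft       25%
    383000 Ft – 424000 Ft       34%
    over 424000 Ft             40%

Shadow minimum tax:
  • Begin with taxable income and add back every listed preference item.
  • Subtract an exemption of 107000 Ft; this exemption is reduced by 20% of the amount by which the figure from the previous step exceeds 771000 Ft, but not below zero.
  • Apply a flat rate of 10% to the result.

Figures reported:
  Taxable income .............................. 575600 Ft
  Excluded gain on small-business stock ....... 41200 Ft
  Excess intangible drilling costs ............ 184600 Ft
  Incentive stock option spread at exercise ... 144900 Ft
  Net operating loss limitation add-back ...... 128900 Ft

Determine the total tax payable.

153770 Ft

Regular tax:
  184000 Ft × 16% = 29440 Ft
  199000 Ft × 25% = 49750 Ft
  41000 Ft × 34% = 13940 Ft
  151600 Ft × 40% = 60640 Ft
  → 153770 Ft

Shadow minimum tax:
  Adjusted income: 575600 Ft + 41200 Ft + 184600 Ft + 144900 Ft + 128900 Ft = 1075200 Ft
  Exemption: 107000 Ft − 20% × (1075200 Ft − 771000 Ft) = 107000 Ft − 60840 Ft = 46160 Ft
  Base: 1075200 Ft − 46160 Ft = 1029040 Ft
  1029040 Ft × 10% = 102904 Ft

153770 Ft > 102904 Ft, so the regular tax governs.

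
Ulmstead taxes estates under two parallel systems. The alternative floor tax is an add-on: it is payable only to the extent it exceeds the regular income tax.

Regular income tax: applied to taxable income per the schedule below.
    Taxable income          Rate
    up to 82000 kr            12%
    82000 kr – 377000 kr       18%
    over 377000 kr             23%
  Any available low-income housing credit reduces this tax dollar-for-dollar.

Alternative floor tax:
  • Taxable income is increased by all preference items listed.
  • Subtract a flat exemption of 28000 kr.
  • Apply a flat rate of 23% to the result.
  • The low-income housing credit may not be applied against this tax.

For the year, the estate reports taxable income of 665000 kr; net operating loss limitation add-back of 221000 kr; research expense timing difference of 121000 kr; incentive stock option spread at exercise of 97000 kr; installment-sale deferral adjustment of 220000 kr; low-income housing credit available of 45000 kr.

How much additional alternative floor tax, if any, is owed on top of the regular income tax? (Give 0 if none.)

213900 kr

Alternative floor tax:
  Adjusted income: 665000 kr + 221000 kr + 121000 kr + 97000 kr + 220000 kr = 1324000 kr
  Less exemption 28000 kr → base 1296000 kr
  1296000 kr × 23% = 298080 kr

Regular income tax:
  82000 kr × 12% = 9840 kr
  295000 kr × 18% = 53100 kr
  288000 kr × 23% = 66240 kr
  → 129180 kr
  Less low-income housing credit 45000 kr → 84180 kr

Excess of alternative floor tax over regular income tax: 298080 kr − 84180 kr = 213900 kr.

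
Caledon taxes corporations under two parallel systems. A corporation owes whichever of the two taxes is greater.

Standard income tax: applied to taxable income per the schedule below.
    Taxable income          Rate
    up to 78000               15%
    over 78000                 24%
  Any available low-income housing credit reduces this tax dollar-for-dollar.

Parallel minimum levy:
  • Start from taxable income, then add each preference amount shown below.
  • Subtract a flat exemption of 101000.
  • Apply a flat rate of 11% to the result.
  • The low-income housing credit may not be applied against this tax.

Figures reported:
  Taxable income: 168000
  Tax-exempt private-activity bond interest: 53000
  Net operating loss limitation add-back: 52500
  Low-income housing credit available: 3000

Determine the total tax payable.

Standard income tax:
  78000 × 15% = 11700
  90000 × 24% = 21600
  → 33300
  Less low-income housing credit 3000 → 30300

Parallel minimum levy:
  Adjusted income: 168000 + 53000 + 52500 = 273500
  Less exemption 101000 → base 172500
  172500 × 11% = 18975

30300 > 18975, so the standard income tax governs.

30300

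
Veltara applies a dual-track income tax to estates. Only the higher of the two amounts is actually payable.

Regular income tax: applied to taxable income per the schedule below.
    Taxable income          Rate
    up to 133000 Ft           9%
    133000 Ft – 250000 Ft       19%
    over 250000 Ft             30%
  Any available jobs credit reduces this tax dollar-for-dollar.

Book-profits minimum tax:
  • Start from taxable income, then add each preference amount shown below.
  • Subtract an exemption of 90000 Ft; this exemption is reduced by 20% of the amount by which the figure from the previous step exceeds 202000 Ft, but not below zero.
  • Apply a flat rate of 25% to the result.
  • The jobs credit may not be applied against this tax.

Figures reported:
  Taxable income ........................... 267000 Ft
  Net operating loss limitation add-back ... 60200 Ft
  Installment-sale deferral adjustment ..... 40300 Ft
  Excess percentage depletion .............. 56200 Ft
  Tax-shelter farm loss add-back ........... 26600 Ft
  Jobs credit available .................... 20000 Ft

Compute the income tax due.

102490 Ft

Book-profits minimum tax:
  Adjusted income: 267000 Ft + 60200 Ft + 40300 Ft + 56200 Ft + 26600 Ft = 450300 Ft
  Exemption: 90000 Ft − 20% × (450300 Ft − 202000 Ft) = 90000 Ft − 49660 Ft = 40340 Ft
  Base: 450300 Ft − 40340 Ft = 409960 Ft
  409960 Ft × 25% = 102490 Ft

Regular income tax:
  133000 Ft × 9% = 11970 Ft
  117000 Ft × 19% = 22230 Ft
  17000 Ft × 30% = 5100 Ft
  → 39300 Ft
  Less jobs credit 20000 Ft → 19300 Ft

102490 Ft > 19300 Ft, so the book-profits minimum tax is the binding amount.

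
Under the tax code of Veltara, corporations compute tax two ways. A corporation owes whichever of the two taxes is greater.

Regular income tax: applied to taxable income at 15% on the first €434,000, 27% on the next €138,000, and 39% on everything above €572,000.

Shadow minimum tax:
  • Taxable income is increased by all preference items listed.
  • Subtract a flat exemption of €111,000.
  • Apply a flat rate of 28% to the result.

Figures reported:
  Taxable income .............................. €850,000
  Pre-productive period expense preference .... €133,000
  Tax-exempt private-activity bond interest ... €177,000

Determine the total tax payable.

€293,720

Regular income tax:
  €434,000 × 15% = €65,100
  €138,000 × 27% = €37,260
  €278,000 × 39% = €108,420
  → €210,780

Shadow minimum tax:
  Adjusted income: €850,000 + €133,000 + €177,000 = €1,160,000
  Less exemption €111,000 → base €1,049,000
  €1,049,000 × 28% = €293,720

€293,720 > €210,780, so the shadow minimum tax is the binding amount.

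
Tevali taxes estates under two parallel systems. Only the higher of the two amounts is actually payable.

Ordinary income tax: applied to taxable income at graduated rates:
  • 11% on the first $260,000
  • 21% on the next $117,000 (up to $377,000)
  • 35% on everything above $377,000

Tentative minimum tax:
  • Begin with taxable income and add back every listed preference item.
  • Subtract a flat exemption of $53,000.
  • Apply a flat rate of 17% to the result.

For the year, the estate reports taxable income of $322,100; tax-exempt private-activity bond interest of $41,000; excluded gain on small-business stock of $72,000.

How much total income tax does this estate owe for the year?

$64,957

Tentative minimum tax:
  Adjusted income: $322,100 + $41,000 + $72,000 = $435,100
  Less exemption $53,000 → base $382,100
  $382,100 × 17% = $64,957

Ordinary income tax:
  $260,000 × 11% = $28,600
  $62,100 × 21% = $13,041
  → $41,641

$64,957 > $41,641, so the tentative minimum tax is the binding amount.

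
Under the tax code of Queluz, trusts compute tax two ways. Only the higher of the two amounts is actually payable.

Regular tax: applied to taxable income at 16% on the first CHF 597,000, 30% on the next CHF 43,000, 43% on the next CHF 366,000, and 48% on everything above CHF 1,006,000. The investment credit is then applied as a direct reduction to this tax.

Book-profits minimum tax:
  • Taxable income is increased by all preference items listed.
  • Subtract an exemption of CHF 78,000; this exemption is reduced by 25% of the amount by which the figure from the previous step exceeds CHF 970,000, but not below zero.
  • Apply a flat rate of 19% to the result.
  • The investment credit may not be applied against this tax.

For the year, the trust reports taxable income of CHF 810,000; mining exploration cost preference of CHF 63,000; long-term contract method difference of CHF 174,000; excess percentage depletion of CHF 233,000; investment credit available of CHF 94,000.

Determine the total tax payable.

CHF 243,105

Regular tax:
  CHF 597,000 × 16% = CHF 95,520
  CHF 43,000 × 30% = CHF 12,900
  CHF 170,000 × 43% = CHF 73,100
  → CHF 181,520
  Less investment credit CHF 94,000 → CHF 87,520

Book-profits minimum tax:
  Adjusted income: CHF 810,000 + CHF 63,000 + CHF 174,000 + CHF 233,000 = CHF 1,280,000
  Exemption: CHF 78,000 − 25% × (CHF 1,280,000 − CHF 970,000) = CHF 78,000 − CHF 77,500 = CHF 500
  Base: CHF 1,280,000 − CHF 500 = CHF 1,279,500
  CHF 1,279,500 × 19% = CHF 243,105

CHF 243,105 > CHF 87,520, so the book-profits minimum tax is the binding amount.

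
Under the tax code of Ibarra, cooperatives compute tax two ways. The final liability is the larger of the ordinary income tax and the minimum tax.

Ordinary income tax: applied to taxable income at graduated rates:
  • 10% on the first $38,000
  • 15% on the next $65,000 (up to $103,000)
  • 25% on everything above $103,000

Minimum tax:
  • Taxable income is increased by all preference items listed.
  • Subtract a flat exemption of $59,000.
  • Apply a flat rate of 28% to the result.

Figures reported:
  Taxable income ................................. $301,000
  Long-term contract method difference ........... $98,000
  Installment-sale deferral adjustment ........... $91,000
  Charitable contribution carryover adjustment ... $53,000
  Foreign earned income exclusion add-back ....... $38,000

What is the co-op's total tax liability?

Minimum tax:
  Adjusted income: $301,000 + $98,000 + $91,000 + $53,000 + $38,000 = $581,000
  Less exemption $59,000 → base $522,000
  $522,000 × 28% = $146,160

Ordinary income tax:
  $38,000 × 10% = $3,800
  $65,000 × 15% = $9,750
  $198,000 × 25% = $49,500
  → $63,050

$146,160 > $63,050, so the minimum tax is the binding amount.

$146,160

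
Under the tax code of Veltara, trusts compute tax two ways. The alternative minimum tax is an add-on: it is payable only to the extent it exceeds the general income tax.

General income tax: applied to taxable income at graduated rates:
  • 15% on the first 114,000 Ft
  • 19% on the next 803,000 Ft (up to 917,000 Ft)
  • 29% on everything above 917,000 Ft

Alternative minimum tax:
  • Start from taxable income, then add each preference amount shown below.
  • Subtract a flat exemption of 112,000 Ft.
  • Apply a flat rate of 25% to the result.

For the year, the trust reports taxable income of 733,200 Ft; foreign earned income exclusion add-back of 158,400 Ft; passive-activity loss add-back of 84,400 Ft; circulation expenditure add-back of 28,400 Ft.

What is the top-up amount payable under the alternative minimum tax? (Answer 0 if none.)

Alternative minimum tax:
  Adjusted income: 733,200 Ft + 158,400 Ft + 84,400 Ft + 28,400 Ft = 1,004,400 Ft
  Less exemption 112,000 Ft → base 892,400 Ft
  892,400 Ft × 25% = 223,100 Ft

General income tax:
  114,000 Ft × 15% = 17,100 Ft
  619,200 Ft × 19% = 117,648 Ft
  → 134,748 Ft

Excess of alternative minimum tax over general income tax: 223,100 Ft − 134,748 Ft = 88,352 Ft.

88,352 Ft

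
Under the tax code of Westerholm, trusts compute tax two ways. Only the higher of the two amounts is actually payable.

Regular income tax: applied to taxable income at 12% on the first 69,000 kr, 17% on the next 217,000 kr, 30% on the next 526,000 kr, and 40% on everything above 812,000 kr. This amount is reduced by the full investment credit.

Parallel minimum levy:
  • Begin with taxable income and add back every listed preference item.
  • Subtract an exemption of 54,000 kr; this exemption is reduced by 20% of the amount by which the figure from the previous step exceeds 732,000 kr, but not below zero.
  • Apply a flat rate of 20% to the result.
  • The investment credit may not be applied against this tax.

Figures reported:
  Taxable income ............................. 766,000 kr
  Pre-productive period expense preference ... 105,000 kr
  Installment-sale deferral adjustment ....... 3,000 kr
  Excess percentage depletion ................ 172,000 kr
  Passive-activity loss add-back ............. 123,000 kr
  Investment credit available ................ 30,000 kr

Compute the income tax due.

233,800 kr

Regular income tax:
  69,000 kr × 12% = 8,280 kr
  217,000 kr × 17% = 36,890 kr
  480,000 kr × 30% = 144,000 kr
  → 189,170 kr
  Less investment credit 30,000 kr → 159,170 kr

Parallel minimum levy:
  Adjusted income: 766,000 kr + 105,000 kr + 3,000 kr + 172,000 kr + 123,000 kr = 1,169,000 kr
  Exemption: 20% × (1,169,000 kr − 732,000 kr) = 87,400 kr ≥ 54,000 kr, so the exemption is fully phased out
  Base: 1,169,000 kr − 0 kr = 1,169,000 kr
  1,169,000 kr × 20% = 233,800 kr

233,800 kr > 159,170 kr, so the parallel minimum levy is the binding amount.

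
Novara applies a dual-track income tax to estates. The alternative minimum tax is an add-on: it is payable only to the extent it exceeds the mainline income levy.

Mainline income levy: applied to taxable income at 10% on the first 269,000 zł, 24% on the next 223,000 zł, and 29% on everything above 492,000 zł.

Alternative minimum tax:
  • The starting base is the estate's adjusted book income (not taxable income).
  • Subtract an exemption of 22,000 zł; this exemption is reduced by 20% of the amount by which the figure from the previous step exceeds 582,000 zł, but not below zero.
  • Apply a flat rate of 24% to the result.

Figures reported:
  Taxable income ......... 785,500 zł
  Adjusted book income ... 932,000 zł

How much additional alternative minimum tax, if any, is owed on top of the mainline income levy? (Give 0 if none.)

Alternative minimum tax:
  Base (adjusted book income): 932,000 zł
  Exemption: 20% × (932,000 zł − 582,000 zł) = 70,000 zł ≥ 22,000 zł, so the exemption is fully phased out
  Base: 932,000 zł − 0 zł = 932,000 zł
  932,000 zł × 24% = 223,680 zł

Mainline income levy:
  269,000 zł × 10% = 26,900 zł
  223,000 zł × 24% = 53,520 zł
  293,500 zł × 29% = 85,115 zł
  → 165,535 zł

Excess of alternative minimum tax over mainline income levy: 223,680 zł − 165,535 zł = 58,145 zł.

58,145 zł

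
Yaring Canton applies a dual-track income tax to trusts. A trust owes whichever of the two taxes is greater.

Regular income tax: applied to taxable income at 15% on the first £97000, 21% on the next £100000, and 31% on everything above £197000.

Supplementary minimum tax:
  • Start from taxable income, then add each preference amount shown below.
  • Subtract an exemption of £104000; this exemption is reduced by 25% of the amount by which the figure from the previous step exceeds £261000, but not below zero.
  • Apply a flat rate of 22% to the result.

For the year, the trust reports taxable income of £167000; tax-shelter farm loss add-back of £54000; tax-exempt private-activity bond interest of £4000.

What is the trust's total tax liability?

£29250

Supplementary minimum tax:
  Adjusted income: £167000 + £54000 + £4000 = £225000
  Exemption: £225000 ≤ £261000, so full £104000 applies
  Base: £225000 − £104000 = £121000
  £121000 × 22% = £26620

Regular income tax:
  £97000 × 15% = £14550
  £70000 × 21% = £14700
  → £29250

£29250 > £26620, so the regular income tax governs.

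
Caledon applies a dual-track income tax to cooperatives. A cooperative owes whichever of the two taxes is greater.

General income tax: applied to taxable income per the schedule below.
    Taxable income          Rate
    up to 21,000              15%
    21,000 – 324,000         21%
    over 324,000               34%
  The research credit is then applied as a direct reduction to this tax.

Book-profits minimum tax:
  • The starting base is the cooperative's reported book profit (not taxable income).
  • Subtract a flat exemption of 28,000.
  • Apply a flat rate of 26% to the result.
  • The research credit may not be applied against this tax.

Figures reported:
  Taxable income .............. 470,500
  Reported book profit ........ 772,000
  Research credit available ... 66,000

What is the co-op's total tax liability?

General income tax:
  21,000 × 15% = 3,150
  303,000 × 21% = 63,630
  146,500 × 34% = 49,810
  → 116,590
  Less research credit 66,000 → 50,590

Book-profits minimum tax:
  Base (reported book profit): 772,000
  Less exemption 28,000 → base 744,000
  744,000 × 26% = 193,440

193,440 > 50,590, so the book-profits minimum tax is the binding amount.

193,440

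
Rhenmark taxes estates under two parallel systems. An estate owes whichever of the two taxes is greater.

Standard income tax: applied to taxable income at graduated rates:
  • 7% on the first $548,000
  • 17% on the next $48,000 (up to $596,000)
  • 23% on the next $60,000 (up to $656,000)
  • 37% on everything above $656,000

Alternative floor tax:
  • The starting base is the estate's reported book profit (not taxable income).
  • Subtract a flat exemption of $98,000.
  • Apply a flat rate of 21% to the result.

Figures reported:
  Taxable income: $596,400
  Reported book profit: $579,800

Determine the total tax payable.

Alternative floor tax:
  Base (reported book profit): $579,800
  Less exemption $98,000 → base $481,800
  $481,800 × 21% = $101,178

Standard income tax:
  $548,000 × 7% = $38,360
  $48,000 × 17% = $8,160
  $400 × 23% = $92
  → $46,612

$101,178 > $46,612, so the alternative floor tax is the binding amount.

$101,178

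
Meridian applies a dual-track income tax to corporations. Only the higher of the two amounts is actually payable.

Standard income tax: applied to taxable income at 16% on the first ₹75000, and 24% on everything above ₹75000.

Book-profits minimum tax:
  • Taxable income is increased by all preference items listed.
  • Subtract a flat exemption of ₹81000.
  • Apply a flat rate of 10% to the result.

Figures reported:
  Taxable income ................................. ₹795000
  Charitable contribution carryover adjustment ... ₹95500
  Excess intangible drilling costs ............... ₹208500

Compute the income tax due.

Book-profits minimum tax:
  Adjusted income: ₹795000 + ₹95500 + ₹208500 = ₹1099000
  Less exemption ₹81000 → base ₹1018000
  ₹1018000 × 10% = ₹101800

Standard income tax:
  ₹75000 × 16% = ₹12000
  ₹720000 × 24% = ₹172800
  → ₹184800

₹184800 > ₹101800, so the standard income tax governs.

₹184800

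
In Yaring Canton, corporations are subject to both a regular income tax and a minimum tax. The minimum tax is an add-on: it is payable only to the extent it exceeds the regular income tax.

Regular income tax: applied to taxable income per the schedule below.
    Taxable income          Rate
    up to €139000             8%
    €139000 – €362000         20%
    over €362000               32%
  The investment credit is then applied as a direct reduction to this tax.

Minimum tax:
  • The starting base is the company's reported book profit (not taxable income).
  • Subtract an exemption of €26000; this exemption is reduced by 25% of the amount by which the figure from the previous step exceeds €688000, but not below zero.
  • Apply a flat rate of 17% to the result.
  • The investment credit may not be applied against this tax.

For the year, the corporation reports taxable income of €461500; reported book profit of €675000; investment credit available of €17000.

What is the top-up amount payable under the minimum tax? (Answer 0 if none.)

€39770

Minimum tax:
  Base (reported book profit): €675000
  Exemption: €675000 ≤ €688000, so full €26000 applies
  Base: €675000 − €26000 = €649000
  €649000 × 17% = €110330

Regular income tax:
  €139000 × 8% = €11120
  €223000 × 20% = €44600
  €99500 × 32% = €31840
  → €87560
  Less investment credit €17000 → €70560

Excess of minimum tax over regular income tax: €110330 − €70560 = €39770.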